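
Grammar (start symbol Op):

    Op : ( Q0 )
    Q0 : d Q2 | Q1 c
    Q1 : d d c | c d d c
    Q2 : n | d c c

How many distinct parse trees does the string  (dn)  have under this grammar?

1

Parse trees for (dn):
  [Op ( [Q0 d [Q2 n]] )]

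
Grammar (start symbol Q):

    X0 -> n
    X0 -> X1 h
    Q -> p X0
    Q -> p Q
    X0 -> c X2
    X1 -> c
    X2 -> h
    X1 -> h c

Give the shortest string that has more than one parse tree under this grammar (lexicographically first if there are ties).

length 2: no string has ≥2 trees
length 3: p c h has 2 parse trees

Two derivations of p c h:
  Q ⇒ p X0 ⇒ p X1 h ⇒ p c h
  Q ⇒ p X0 ⇒ p c X2 ⇒ p c h

p c h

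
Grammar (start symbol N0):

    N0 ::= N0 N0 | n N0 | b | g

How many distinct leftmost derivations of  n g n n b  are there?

2

Parse trees for n g n n b:
  [N0 [N0 n [N0 g]] [N0 n [N0 n [N0 b]]]]
  [N0 n [N0 [N0 g] [N0 n [N0 n [N0 b]]]]]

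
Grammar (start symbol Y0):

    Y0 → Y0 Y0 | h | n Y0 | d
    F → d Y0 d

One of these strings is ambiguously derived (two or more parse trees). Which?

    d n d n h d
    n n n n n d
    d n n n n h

d n d n h d

d n d n h d: 12 trees
n n n n n d: 1 tree
d n n n n h: 1 tree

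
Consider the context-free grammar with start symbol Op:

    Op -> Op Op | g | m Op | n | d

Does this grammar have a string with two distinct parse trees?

Witness: d d d

Derivation 1: Op ⇒ Op Op ⇒ Op Op Op ⇒ d Op Op ⇒ d d Op ⇒ d d d
Derivation 2: Op ⇒ Op Op ⇒ d Op ⇒ d Op Op ⇒ d d Op ⇒ d d d

Two distinct leftmost derivations for the same string.

Ambiguous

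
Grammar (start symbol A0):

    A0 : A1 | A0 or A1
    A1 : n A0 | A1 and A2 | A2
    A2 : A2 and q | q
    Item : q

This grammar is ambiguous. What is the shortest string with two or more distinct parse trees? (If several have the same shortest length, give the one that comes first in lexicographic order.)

q and q

length 1: no string has ≥2 trees
length 2: no string has ≥2 trees
length 3: q and q has 2 parse trees

Two derivations of q and q:
  A0 ⇒ A1 ⇒ A1 and A2 ⇒ A2 and A2 ⇒ q and A2 ⇒ q and q
  A0 ⇒ A1 ⇒ A2 ⇒ A2 and q ⇒ q and q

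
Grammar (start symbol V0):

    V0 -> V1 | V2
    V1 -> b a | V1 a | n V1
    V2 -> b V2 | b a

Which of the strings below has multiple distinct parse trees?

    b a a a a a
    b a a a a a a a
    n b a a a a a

n b a a a a a

b a a a a a: 1 tree
b a a a a a a a: 1 tree
n b a a a a a: 5 trees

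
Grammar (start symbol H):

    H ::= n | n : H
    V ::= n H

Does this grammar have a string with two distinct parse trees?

Unambiguous

(V is unreachable from H, so its rules don't affect L(H).) Right-recursive list with a separator: after each atom, whether the separator follows determines the rule. One parse per string.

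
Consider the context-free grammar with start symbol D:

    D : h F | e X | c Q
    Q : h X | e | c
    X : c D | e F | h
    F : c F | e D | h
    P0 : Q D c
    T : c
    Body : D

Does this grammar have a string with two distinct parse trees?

Only D, Q, X, F are reachable from D; ignoring the rest: The reachable rules are right-linear with at most one rule per (nonterminal, next-terminal) pair. Each input token forces the next rule, so parsing is deterministic.

Unambiguous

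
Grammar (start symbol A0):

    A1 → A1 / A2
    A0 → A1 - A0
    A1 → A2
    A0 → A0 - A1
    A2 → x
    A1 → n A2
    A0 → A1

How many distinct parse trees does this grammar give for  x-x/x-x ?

4

Parse trees for x-x/x-x:
  [A0 [A1 [A2 x]] - [A0 [A1 [A1 [A2 x]] / [A2 x]] - [A0 [A1 [A2 x]]]]]
  [A0 [A1 [A2 x]] - [A0 [A0 [A1 [A1 [A2 x]] / [A2 x]]] - [A1 [A2 x]]]]
  [A0 [A0 [A1 [A2 x]] - [A0 [A1 [A1 [A2 x]] / [A2 x]]]] - [A1 [A2 x]]]
  [A0 [A0 [A0 [A1 [A2 x]]] - [A1 [A1 [A2 x]] / [A2 x]]] - [A1 [A2 x]]]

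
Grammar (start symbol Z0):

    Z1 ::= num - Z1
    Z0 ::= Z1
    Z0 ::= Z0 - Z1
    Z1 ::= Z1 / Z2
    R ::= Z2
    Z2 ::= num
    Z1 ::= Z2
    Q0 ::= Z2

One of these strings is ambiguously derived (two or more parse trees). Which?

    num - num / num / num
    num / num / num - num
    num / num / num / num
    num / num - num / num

num - num / num / num: 4 trees
num / num / num - num: 1 tree
num / num / num / num: 1 tree
num / num - num / num: 1 tree

num - num / num / num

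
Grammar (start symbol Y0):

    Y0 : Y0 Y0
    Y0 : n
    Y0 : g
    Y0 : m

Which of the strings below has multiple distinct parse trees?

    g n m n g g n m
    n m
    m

g n m n g g n m

g n m n g g n m: 429 trees
n m: 1 tree
m: 1 tree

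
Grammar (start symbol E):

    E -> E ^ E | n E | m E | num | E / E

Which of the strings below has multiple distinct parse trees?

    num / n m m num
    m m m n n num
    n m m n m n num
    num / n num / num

num / n m m num: 1 tree
m m m n n num: 1 tree
n m m n m n num: 1 tree
num / n num / num: 3 trees

num / n num / num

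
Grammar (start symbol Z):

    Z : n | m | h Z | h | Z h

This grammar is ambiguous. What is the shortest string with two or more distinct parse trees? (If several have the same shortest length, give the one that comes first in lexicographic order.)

h h

length 1: no string has ≥2 trees
length 2: h h has 2 parse trees

Two derivations of h h:
  Z ⇒ h Z ⇒ h h
  Z ⇒ Z h ⇒ h h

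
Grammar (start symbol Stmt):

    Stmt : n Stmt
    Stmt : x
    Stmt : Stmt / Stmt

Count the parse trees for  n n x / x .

Parse trees for n n x / x:
  [Stmt n [Stmt n [Stmt [Stmt x] / [Stmt x]]]]
  [Stmt n [Stmt [Stmt n [Stmt x]] / [Stmt x]]]
  [Stmt [Stmt n [Stmt n [Stmt x]]] / [Stmt x]]

3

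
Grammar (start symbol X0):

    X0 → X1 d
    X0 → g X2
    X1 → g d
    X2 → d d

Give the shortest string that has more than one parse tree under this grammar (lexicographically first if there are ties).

length 3: g d d has 2 parse trees

Two derivations of g d d:
  X0 ⇒ X1 d ⇒ g d d
  X0 ⇒ g X2 ⇒ g d d

g d d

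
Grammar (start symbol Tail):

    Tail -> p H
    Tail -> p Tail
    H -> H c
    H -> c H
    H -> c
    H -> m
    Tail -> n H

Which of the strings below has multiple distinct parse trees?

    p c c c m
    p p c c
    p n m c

p c c c m: 1 tree
p p c c: 2 trees
p n m c: 1 tree

p p c c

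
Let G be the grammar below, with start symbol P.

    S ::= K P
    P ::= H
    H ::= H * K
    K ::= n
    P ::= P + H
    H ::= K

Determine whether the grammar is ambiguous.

(S is unreachable from P, so its rules don't affect L(P).) The grammar is stratified — P handles '+' (left-recursive), H handles '*', K atoms. Each operator has a fixed associativity and precedence level, so every string has one parse.

Unambiguous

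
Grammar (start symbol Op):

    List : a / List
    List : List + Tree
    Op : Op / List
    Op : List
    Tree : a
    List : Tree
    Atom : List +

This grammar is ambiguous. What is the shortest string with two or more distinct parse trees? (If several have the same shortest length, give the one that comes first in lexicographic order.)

length 1: no string has ≥2 trees
length 3: a / a has 2 parse trees

Two derivations of a / a:
  Op ⇒ Op / List ⇒ List / List ⇒ Tree / List ⇒ a / List ⇒ a / Tree ⇒ a / a
  Op ⇒ List ⇒ a / List ⇒ a / Tree ⇒ a / a

a / a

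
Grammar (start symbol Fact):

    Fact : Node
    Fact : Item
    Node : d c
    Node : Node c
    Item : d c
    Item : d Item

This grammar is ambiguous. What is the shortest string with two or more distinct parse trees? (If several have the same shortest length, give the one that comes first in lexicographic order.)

length 2: d c has 2 parse trees

Two derivations of d c:
  Fact ⇒ Node ⇒ d c
  Fact ⇒ Item ⇒ d c

d c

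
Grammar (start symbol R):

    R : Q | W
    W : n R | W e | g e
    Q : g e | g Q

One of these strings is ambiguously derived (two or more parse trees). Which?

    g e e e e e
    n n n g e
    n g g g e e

n n n g e

g e e e e e: 1 tree
n n n g e: 2 trees
n g g g e e: 1 tree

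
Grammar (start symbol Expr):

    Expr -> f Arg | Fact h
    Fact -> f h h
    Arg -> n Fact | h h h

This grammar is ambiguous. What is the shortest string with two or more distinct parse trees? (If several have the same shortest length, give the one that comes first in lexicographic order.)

f h h h

length 4: f h h h has 2 parse trees

Two derivations of f h h h:
  Expr ⇒ f Arg ⇒ f h h h
  Expr ⇒ Fact h ⇒ f h h h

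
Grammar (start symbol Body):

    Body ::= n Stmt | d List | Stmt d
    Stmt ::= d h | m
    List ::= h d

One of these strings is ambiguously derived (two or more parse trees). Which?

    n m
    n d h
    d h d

n m: 1 tree
n d h: 1 tree
d h d: 2 trees

d h d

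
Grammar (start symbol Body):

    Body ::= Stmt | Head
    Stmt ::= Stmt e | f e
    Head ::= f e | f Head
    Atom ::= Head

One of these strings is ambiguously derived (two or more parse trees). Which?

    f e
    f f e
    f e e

f e: 2 trees
f f e: 1 tree
f e e: 1 tree

f e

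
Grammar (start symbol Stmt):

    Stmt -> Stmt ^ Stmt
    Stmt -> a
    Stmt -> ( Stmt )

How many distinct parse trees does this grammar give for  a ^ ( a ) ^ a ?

Parse trees for a ^ ( a ) ^ a:
  [Stmt [Stmt a] ^ [Stmt [Stmt ( [Stmt a] )] ^ [Stmt a]]]
  [Stmt [Stmt [Stmt a] ^ [Stmt ( [Stmt a] )]] ^ [Stmt a]]

2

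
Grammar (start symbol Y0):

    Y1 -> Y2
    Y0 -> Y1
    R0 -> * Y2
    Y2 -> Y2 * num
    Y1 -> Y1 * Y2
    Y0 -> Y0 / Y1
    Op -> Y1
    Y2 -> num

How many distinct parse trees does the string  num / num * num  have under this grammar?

Parse trees for num / num * num:
  [Y0 [Y0 [Y1 [Y2 num]]] / [Y1 [Y2 [Y2 num] * num]]]
  [Y0 [Y0 [Y1 [Y2 num]]] / [Y1 [Y1 [Y2 num]] * [Y2 num]]]

2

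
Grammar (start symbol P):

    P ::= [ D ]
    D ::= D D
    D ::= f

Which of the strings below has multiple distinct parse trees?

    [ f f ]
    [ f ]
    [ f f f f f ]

[ f f f f f ]

[ f f ]: 1 tree
[ f ]: 1 tree
[ f f f f f ]: 14 trees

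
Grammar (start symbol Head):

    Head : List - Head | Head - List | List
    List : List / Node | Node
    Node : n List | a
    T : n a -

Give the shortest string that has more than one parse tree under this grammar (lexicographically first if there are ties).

length 1: no string has ≥2 trees
length 2: no string has ≥2 trees
length 3: a - a has 2 parse trees

Two derivations of a - a:
  Head ⇒ List - Head ⇒ Node - Head ⇒ a - Head ⇒ a - List ⇒ a - Node ⇒ a - a
  Head ⇒ Head - List ⇒ List - List ⇒ Node - List ⇒ a - List ⇒ a - Node ⇒ a - a

a - a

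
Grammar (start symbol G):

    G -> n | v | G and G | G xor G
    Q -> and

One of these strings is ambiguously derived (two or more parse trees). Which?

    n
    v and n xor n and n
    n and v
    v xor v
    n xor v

n: 1 tree
v and n xor n and n: 5 trees
n and v: 1 tree
v xor v: 1 tree
n xor v: 1 tree

v and n xor n and n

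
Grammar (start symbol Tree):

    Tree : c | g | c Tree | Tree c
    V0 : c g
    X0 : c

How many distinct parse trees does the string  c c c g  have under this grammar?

Parse trees for c c c g:
  [Tree c [Tree c [Tree c [Tree g]]]]

1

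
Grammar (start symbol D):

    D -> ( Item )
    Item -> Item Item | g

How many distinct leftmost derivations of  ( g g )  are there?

Parse trees for ( g g ):
  [D ( [Item [Item g] [Item g]] )]

1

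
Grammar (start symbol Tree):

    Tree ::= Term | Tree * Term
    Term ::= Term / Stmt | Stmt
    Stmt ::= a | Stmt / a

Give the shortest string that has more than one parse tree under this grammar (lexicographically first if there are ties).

length 1: no string has ≥2 trees
length 3: a / a has 2 parse trees

Two derivations of a / a:
  Tree ⇒ Term ⇒ Term / Stmt ⇒ Stmt / Stmt ⇒ a / Stmt ⇒ a / a
  Tree ⇒ Term ⇒ Stmt ⇒ Stmt / a ⇒ a / a

a / a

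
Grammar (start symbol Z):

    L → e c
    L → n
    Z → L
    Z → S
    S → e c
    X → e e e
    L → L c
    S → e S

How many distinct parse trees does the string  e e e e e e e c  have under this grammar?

Parse trees for e e e e e e e c:
  [Z [S e [S e [S e [S e [S e [S e [S e c]]]]]]]]

1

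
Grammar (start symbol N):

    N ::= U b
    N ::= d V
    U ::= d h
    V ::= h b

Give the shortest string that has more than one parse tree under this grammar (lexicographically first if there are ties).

d h b

length 3: d h b has 2 parse trees

Two derivations of d h b:
  N ⇒ U b ⇒ d h b
  N ⇒ d V ⇒ d h b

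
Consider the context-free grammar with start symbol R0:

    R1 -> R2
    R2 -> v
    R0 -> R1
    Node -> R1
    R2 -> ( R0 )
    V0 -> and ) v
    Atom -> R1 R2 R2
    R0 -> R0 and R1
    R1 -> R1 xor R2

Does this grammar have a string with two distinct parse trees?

(Node, Atom, V0 are unreachable from R0, so their rules don't affect L(R0).) R0 → R0 and R1 | R1  ;  R1 → R1 xor R2 | R2  — a left-associative chain with R2 at the bottom. Each string factors uniquely by precedence.

Unambiguous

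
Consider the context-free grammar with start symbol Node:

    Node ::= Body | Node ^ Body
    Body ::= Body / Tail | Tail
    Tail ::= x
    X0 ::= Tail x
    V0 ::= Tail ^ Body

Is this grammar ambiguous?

Only Node, Body, Tail are reachable from Node; ignoring the rest: Node → Node ^ Body | Body  ;  Body → Body / Tail | Tail  — a left-associative chain with Tail at the bottom. Each string factors uniquely by precedence.

Unambiguous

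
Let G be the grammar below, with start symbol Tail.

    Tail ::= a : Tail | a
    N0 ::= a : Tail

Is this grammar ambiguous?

Unambiguous

(N0 is unreachable from Tail, so its rules don't affect L(Tail).) The reachable grammar is A → atom sep A | atom. Each atom is followed by either the separator (recurse) or end-of-string (stop) — no choice point.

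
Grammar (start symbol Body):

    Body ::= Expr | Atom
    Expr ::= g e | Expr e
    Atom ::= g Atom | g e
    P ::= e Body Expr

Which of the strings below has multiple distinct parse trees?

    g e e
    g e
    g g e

g e

g e e: 1 tree
g e: 2 trees
g g e: 1 tree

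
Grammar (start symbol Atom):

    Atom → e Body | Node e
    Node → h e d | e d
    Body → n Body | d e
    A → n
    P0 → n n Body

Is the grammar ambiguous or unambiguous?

Witness: e d e

Derivation 1: Atom ⇒ e Body ⇒ e d e
Derivation 2: Atom ⇒ Node e ⇒ e d e

Two distinct leftmost derivations for the same string.

Ambiguous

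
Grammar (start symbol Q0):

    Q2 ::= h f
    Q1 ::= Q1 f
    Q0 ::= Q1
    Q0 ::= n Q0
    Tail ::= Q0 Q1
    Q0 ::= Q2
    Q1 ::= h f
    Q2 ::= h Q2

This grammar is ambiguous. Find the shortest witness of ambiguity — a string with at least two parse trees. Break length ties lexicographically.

h f

length 2: h f has 2 parse trees

Two derivations of h f:
  Q0 ⇒ Q1 ⇒ h f
  Q0 ⇒ Q2 ⇒ h f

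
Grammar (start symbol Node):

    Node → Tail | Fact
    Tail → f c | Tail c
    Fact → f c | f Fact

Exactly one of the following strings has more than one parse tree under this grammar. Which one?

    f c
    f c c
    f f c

f c: 2 trees
f c c: 1 tree
f f c: 1 tree

f c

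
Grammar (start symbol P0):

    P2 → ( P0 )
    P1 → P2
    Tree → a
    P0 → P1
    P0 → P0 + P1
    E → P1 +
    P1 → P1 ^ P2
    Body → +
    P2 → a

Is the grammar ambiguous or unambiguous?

(E, Tree, Body are unreachable from P0, so their rules don't affect L(P0).) The grammar is stratified — P0 handles '+' (left-recursive), P1 handles '^', P2 atoms. Each operator has a fixed associativity and precedence level, so every string has one parse.

Unambiguous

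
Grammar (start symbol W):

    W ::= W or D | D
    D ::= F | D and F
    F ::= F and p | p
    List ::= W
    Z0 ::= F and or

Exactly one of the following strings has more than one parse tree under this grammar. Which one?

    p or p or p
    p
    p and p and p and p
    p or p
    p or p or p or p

p and p and p and p

p or p or p: 1 tree
p: 1 tree
p and p and p and p: 8 trees
p or p: 1 tree
p or p or p or p: 1 tree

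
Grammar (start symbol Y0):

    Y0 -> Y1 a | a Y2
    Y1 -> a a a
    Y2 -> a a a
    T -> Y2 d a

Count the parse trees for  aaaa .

2

Parse trees for aaaa:
  [Y0 [Y1 a a a] a]
  [Y0 a [Y2 a a a]]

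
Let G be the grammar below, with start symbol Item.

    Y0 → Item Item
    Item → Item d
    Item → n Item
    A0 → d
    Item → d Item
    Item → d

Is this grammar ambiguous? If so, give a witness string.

Ambiguous

Witness: d d

Derivation 1: Item ⇒ Item d ⇒ d d
Derivation 2: Item ⇒ d Item ⇒ d d

Two distinct leftmost derivations for the same string.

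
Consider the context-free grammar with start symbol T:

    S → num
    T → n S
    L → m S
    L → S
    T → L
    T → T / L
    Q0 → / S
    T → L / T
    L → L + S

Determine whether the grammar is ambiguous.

Witness: num / num

Derivation 1: T ⇒ T / L ⇒ L / L ⇒ S / L ⇒ num / L ⇒ num / S ⇒ num / num
Derivation 2: T ⇒ L / T ⇒ S / T ⇒ num / T ⇒ num / L ⇒ num / S ⇒ num / num

Two distinct leftmost derivations for the same string.

Ambiguous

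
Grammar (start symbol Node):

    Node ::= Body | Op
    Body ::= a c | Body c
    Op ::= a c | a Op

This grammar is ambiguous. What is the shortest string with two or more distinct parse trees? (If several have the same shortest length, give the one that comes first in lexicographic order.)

length 2: a c has 2 parse trees

Two derivations of a c:
  Node ⇒ Body ⇒ a c
  Node ⇒ Op ⇒ a c

a c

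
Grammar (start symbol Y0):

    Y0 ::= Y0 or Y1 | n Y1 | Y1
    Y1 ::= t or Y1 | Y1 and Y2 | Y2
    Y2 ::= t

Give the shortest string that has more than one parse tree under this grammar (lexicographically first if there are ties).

length 1: no string has ≥2 trees
length 2: no string has ≥2 trees
length 3: t or t has 2 parse trees

Two derivations of t or t:
  Y0 ⇒ Y0 or Y1 ⇒ Y1 or Y1 ⇒ Y2 or Y1 ⇒ t or Y1 ⇒ t or Y2 ⇒ t or t
  Y0 ⇒ Y1 ⇒ t or Y1 ⇒ t or Y2 ⇒ t or t

t or t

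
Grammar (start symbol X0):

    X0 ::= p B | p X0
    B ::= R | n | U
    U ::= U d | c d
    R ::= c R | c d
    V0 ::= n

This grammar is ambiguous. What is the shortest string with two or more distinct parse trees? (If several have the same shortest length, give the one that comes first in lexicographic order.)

length 2: no string has ≥2 trees
length 3: p c d has 2 parse trees

Two derivations of p c d:
  X0 ⇒ p B ⇒ p R ⇒ p c d
  X0 ⇒ p B ⇒ p U ⇒ p c d

p c d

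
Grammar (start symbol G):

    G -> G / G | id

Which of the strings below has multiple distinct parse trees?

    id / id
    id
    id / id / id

id / id / id

id / id: 1 tree
id: 1 tree
id / id / id: 2 trees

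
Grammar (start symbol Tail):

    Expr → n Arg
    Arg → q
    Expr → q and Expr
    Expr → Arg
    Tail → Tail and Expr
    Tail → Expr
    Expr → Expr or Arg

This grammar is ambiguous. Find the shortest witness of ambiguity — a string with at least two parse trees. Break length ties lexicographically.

q and q

length 1: no string has ≥2 trees
length 2: no string has ≥2 trees
length 3: q and q has 2 parse trees

Two derivations of q and q:
  Tail ⇒ Tail and Expr ⇒ Expr and Expr ⇒ Arg and Expr ⇒ q and Expr ⇒ q and Arg ⇒ q and q
  Tail ⇒ Expr ⇒ q and Expr ⇒ q and Arg ⇒ q and q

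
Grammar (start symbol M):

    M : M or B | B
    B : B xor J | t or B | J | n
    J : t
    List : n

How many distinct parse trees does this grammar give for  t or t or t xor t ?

Parse trees for t or t or t xor t:
  [M [M [B [J t]]] or [B [B t or [B [J t]]] xor [J t]]]
  [M [M [B [J t]]] or [B t or [B [B [J t]] xor [J t]]]]
  [M [M [M [B [J t]]] or [B [J t]]] or [B [B [J t]] xor [J t]]]
  [M [M [B t or [B [J t]]]] or [B [B [J t]] xor [J t]]]
  [M [B [B t or [B t or [B [J t]]]] xor [J t]]]
  [M [B t or [B [B t or [B [J t]]] xor [J t]]]]
  [M [B t or [B t or [B [B [J t]] xor [J t]]]]]

7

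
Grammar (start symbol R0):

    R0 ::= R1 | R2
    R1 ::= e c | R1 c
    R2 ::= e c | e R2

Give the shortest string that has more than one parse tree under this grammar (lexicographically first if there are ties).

length 2: e c has 2 parse trees

Two derivations of e c:
  R0 ⇒ R1 ⇒ e c
  R0 ⇒ R2 ⇒ e c

e c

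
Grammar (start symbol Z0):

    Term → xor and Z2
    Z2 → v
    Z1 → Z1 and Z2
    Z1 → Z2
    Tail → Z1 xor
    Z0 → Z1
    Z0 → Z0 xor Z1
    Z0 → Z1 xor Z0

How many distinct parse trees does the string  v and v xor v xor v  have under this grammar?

4

Parse trees for v and v xor v xor v:
  [Z0 [Z0 [Z0 [Z1 [Z1 [Z2 v]] and [Z2 v]]] xor [Z1 [Z2 v]]] xor [Z1 [Z2 v]]]
  [Z0 [Z0 [Z1 [Z1 [Z2 v]] and [Z2 v]] xor [Z0 [Z1 [Z2 v]]]] xor [Z1 [Z2 v]]]
  [Z0 [Z1 [Z1 [Z2 v]] and [Z2 v]] xor [Z0 [Z0 [Z1 [Z2 v]]] xor [Z1 [Z2 v]]]]
  [Z0 [Z1 [Z1 [Z2 v]] and [Z2 v]] xor [Z0 [Z1 [Z2 v]] xor [Z0 [Z1 [Z2 v]]]]]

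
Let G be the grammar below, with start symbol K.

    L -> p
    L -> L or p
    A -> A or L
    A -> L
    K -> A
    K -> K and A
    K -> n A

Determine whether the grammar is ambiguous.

Witness: p or p

Derivation 1: K ⇒ A ⇒ A or L ⇒ L or L ⇒ p or L ⇒ p or p
Derivation 2: K ⇒ A ⇒ L ⇒ L or p ⇒ p or p

Two distinct leftmost derivations for the same string.

Ambiguous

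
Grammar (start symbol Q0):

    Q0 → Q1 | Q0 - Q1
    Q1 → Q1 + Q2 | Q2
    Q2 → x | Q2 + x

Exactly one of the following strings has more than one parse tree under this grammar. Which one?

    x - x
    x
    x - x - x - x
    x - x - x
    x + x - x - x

x - x: 1 tree
x: 1 tree
x - x - x - x: 1 tree
x - x - x: 1 tree
x + x - x - x: 2 trees

x + x - x - x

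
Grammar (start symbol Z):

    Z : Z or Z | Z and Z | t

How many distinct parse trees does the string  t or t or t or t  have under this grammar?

5

Parse trees for t or t or t or t:
  [Z [Z t] or [Z [Z t] or [Z [Z t] or [Z t]]]]
  [Z [Z t] or [Z [Z [Z t] or [Z t]] or [Z t]]]
  [Z [Z [Z t] or [Z t]] or [Z [Z t] or [Z t]]]
  [Z [Z [Z t] or [Z [Z t] or [Z t]]] or [Z t]]
  [Z [Z [Z [Z t] or [Z t]] or [Z t]] or [Z t]]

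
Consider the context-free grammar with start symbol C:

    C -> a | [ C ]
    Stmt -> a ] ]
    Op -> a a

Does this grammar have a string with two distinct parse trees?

(Stmt, Op are unreachable from C, so their rules don't affect L(C).) Each string is a nest of matched brackets around a single atom. An opening bracket forces the recursive rule; an atom forces the base rule.

Unambiguous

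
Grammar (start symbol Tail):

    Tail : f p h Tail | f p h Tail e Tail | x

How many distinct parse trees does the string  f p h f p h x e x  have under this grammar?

2

Parse trees for f p h f p h x e x:
  [Tail f p h [Tail f p h [Tail x] e [Tail x]]]
  [Tail f p h [Tail f p h [Tail x]] e [Tail x]]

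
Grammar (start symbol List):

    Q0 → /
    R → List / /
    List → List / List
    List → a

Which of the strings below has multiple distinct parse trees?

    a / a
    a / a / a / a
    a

a / a: 1 tree
a / a / a / a: 5 trees
a: 1 tree

a / a / a / a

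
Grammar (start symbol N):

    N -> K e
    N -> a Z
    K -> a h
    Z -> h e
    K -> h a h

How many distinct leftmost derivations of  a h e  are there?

2

Parse trees for a h e:
  [N [K a h] e]
  [N a [Z h e]]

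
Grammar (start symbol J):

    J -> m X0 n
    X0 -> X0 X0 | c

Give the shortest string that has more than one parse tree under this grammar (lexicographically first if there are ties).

m c c c n

length 3: no string has ≥2 trees
length 4: no string has ≥2 trees
length 5: m c c c n has 2 parse trees

Two derivations of m c c c n:
  J ⇒ m X0 n ⇒ m X0 X0 n ⇒ m X0 X0 X0 n ⇒ m c X0 X0 n ⇒ m c c X0 n ⇒ m c c c n
  J ⇒ m X0 n ⇒ m X0 X0 n ⇒ m c X0 n ⇒ m c X0 X0 n ⇒ m c c X0 n ⇒ m c c c n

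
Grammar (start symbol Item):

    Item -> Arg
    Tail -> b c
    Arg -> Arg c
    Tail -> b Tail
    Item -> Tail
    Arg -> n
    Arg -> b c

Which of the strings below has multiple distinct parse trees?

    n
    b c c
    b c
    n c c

n: 1 tree
b c c: 1 tree
b c: 2 trees
n c c: 1 tree

b c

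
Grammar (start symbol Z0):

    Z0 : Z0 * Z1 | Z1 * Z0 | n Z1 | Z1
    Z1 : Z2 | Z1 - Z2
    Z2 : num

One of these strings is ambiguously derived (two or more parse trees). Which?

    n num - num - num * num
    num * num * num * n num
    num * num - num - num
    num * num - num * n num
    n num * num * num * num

n num - num - num * num: 1 tree
num * num * num * n num: 1 tree
num * num - num - num: 2 trees
num * num - num * n num: 1 tree
n num * num * num * num: 1 tree

num * num - num - num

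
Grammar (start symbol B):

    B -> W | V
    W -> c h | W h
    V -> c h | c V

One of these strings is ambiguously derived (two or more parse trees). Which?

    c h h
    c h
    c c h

c h h: 1 tree
c h: 2 trees
c c h: 1 tree

c h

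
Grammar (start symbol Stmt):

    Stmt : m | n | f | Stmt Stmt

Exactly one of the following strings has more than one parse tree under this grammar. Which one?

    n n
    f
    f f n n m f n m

f f n n m f n m

n n: 1 tree
f: 1 tree
f f n n m f n m: 429 trees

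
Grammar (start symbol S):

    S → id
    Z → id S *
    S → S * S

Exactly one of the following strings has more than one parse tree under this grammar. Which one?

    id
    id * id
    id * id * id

id * id * id

id: 1 tree
id * id: 1 tree
id * id * id: 2 trees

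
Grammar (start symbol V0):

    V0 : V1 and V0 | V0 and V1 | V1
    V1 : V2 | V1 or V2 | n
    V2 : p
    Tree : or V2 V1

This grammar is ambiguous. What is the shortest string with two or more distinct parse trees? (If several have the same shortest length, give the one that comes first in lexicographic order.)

length 1: no string has ≥2 trees
length 3: n and n has 2 parse trees

Two derivations of n and n:
  V0 ⇒ V1 and V0 ⇒ n and V0 ⇒ n and V1 ⇒ n and n
  V0 ⇒ V0 and V1 ⇒ V1 and V1 ⇒ n and V1 ⇒ n and n

n and n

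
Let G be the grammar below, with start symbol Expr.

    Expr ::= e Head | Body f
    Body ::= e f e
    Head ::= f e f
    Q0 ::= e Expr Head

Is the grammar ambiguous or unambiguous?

Ambiguous

Witness: e f e f

Derivation 1: Expr ⇒ e Head ⇒ e f e f
Derivation 2: Expr ⇒ Body f ⇒ e f e f

Two distinct leftmost derivations for the same string.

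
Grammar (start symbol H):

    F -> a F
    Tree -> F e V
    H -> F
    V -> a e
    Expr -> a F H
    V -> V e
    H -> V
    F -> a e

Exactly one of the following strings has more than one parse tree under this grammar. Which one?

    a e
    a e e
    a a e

a e

a e: 2 trees
a e e: 1 tree
a a e: 1 tree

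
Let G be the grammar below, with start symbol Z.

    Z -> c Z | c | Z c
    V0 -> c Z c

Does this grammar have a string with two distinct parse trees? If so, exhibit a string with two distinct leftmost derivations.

Ambiguous

Witness: c c

Derivation 1: Z ⇒ c Z ⇒ c c
Derivation 2: Z ⇒ Z c ⇒ c c

Two distinct leftmost derivations for the same string.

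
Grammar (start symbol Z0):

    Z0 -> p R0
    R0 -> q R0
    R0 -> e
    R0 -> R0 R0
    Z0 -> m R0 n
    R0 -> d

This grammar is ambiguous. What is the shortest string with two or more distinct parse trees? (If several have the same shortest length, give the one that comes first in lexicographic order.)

length 2: no string has ≥2 trees
length 3: no string has ≥2 trees
length 4: p d d d has 2 parse trees

Two derivations of p d d d:
  Z0 ⇒ p R0 ⇒ p R0 R0 ⇒ p R0 R0 R0 ⇒ p d R0 R0 ⇒ p d d R0 ⇒ p d d d
  Z0 ⇒ p R0 ⇒ p R0 R0 ⇒ p d R0 ⇒ p d R0 R0 ⇒ p d d R0 ⇒ p d d d

p d d d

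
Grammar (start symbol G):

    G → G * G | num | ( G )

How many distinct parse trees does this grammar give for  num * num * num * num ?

5

Parse trees for num * num * num * num:
  [G [G num] * [G [G num] * [G [G num] * [G num]]]]
  [G [G num] * [G [G [G num] * [G num]] * [G num]]]
  [G [G [G num] * [G num]] * [G [G num] * [G num]]]
  [G [G [G num] * [G [G num] * [G num]]] * [G num]]
  [G [G [G [G num] * [G num]] * [G num]] * [G num]]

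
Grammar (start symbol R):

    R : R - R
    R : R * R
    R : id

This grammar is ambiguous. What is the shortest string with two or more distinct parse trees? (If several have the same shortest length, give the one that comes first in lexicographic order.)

length 1: no string has ≥2 trees
length 3: no string has ≥2 trees
length 5: id * id * id has 2 parse trees

Two derivations of id * id * id:
  R ⇒ R * R ⇒ R * R * R ⇒ id * R * R ⇒ id * id * R ⇒ id * id * id
  R ⇒ R * R ⇒ id * R ⇒ id * R * R ⇒ id * id * R ⇒ id * id * id

id * id * id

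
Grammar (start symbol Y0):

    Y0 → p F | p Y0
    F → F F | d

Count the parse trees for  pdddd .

Parse trees for pdddd:
  [Y0 p [F [F d] [F [F d] [F [F d] [F d]]]]]
  [Y0 p [F [F d] [F [F [F d] [F d]] [F d]]]]
  [Y0 p [F [F [F d] [F d]] [F [F d] [F d]]]]
  [Y0 p [F [F [F d] [F [F d] [F d]]] [F d]]]
  [Y0 p [F [F [F [F d] [F d]] [F d]] [F d]]]

5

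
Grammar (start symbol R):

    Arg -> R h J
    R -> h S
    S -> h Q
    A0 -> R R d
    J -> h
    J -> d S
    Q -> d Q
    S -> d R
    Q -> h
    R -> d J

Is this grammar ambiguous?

Unambiguous

Only R, J, S, Q are reachable from R; ignoring the rest: Each reachable nonterminal has at most one production per leading terminal, and all productions are right-linear; the derivation is determined token-by-token.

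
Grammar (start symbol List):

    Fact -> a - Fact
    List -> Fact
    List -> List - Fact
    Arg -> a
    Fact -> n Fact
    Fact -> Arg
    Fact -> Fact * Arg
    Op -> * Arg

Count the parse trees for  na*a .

2

Parse trees for na*a:
  [List [Fact n [Fact [Fact [Arg a]] * [Arg a]]]]
  [List [Fact [Fact n [Fact [Arg a]]] * [Arg a]]]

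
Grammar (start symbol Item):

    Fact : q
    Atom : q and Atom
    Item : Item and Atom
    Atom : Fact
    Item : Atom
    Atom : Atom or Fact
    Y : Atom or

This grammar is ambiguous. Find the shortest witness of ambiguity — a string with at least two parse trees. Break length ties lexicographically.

q and q

length 1: no string has ≥2 trees
length 3: q and q has 2 parse trees

Two derivations of q and q:
  Item ⇒ Item and Atom ⇒ Atom and Atom ⇒ Fact and Atom ⇒ q and Atom ⇒ q and Fact ⇒ q and q
  Item ⇒ Atom ⇒ q and Atom ⇒ q and Fact ⇒ q and q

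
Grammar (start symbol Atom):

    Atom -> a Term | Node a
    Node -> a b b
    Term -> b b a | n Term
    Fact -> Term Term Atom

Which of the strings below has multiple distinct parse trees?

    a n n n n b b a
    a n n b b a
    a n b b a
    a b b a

a b b a

a n n n n b b a: 1 tree
a n n b b a: 1 tree
a n b b a: 1 tree
a b b a: 2 trees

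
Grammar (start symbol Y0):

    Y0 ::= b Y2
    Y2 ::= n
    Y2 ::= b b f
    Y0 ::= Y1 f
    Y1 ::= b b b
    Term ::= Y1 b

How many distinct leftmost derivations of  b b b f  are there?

Parse trees for b b b f:
  [Y0 b [Y2 b b f]]
  [Y0 [Y1 b b b] f]

2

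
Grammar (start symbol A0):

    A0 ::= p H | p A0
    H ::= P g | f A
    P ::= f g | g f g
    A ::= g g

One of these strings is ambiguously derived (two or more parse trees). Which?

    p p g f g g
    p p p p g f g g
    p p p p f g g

p p g f g g: 1 tree
p p p p g f g g: 1 tree
p p p p f g g: 2 trees

p p p p f g g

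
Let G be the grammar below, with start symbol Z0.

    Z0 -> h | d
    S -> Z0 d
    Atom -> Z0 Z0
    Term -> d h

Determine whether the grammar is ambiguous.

Unambiguous

Only Z0 is reachable from Z0; ignoring the rest: Each reachable nonterminal has at most one production per leading terminal, and all productions are right-linear; the derivation is determined token-by-token.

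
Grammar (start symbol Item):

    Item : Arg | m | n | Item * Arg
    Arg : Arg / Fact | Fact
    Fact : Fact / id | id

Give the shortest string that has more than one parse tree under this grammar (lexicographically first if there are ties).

length 1: no string has ≥2 trees
length 3: id / id has 2 parse trees

Two derivations of id / id:
  Item ⇒ Arg ⇒ Arg / Fact ⇒ Fact / Fact ⇒ id / Fact ⇒ id / id
  Item ⇒ Arg ⇒ Fact ⇒ Fact / id ⇒ id / id

id / id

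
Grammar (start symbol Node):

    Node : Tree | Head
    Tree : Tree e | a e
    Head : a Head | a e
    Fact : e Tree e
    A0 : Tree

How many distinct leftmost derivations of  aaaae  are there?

Parse trees for aaaae:
  [Node [Head a [Head a [Head a [Head a e]]]]]

1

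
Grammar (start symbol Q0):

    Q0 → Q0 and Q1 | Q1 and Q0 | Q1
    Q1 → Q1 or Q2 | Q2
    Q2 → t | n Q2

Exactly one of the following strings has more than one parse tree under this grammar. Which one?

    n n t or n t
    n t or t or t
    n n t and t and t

n n t and t and t

n n t or n t: 1 tree
n t or t or t: 1 tree
n n t and t and t: 4 trees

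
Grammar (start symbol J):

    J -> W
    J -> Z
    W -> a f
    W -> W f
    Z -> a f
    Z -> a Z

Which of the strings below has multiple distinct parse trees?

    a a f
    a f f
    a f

a f

a a f: 1 tree
a f f: 1 tree
a f: 2 trees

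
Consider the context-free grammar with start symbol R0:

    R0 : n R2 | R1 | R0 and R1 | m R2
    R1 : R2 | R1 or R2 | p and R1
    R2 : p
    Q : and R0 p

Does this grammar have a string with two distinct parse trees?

Witness: p and p

Derivation 1: R0 ⇒ R1 ⇒ p and R1 ⇒ p and R2 ⇒ p and p
Derivation 2: R0 ⇒ R0 and R1 ⇒ R1 and R1 ⇒ R2 and R1 ⇒ p and R1 ⇒ p and R2 ⇒ p and p

Two distinct leftmost derivations for the same string.

Ambiguous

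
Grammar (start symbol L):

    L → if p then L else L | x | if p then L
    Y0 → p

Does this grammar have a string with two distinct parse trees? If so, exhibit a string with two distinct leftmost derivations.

Ambiguous

Witness: if p then if p then x else x

Derivation 1: L ⇒ if p then L else L ⇒ if p then if p then L else L ⇒ if p then if p then x else L ⇒ if p then if p then x else x
Derivation 2: L ⇒ if p then L ⇒ if p then if p then L else L ⇒ if p then if p then x else L ⇒ if p then if p then x else x

Two distinct leftmost derivations for the same string.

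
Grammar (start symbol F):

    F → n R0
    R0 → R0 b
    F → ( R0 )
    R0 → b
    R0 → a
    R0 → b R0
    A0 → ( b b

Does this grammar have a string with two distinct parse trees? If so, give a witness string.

Ambiguous

Witness: n b b

Derivation 1: F ⇒ n R0 ⇒ n R0 b ⇒ n b b
Derivation 2: F ⇒ n R0 ⇒ n b R0 ⇒ n b b

Two distinct leftmost derivations for the same string.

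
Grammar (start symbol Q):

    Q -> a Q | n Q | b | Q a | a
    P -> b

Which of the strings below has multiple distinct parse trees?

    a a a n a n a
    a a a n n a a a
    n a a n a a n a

a a a n n a a a

a a a n a n a: 1 tree
a a a n n a a a: 29 trees
n a a n a a n a: 1 tree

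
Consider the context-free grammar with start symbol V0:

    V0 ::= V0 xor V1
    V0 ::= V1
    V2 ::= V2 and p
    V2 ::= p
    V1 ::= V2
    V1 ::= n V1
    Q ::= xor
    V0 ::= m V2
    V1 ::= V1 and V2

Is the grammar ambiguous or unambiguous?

Ambiguous

Witness: p and p

Derivation 1: V0 ⇒ V1 ⇒ V2 ⇒ V2 and p ⇒ p and p
Derivation 2: V0 ⇒ V1 ⇒ V1 and V2 ⇒ V2 and V2 ⇒ p and V2 ⇒ p and p

Two distinct leftmost derivations for the same string.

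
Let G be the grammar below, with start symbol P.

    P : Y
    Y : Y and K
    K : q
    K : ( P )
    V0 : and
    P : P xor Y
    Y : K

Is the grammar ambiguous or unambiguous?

(V0 is unreachable from P, so its rules don't affect L(P).) This is a standard precedence ladder (P over Y over K), with each level left-recursive on its own operator ('xor' at P, 'and' at Y). That structure is LR(1), hence unambiguous.

Unambiguous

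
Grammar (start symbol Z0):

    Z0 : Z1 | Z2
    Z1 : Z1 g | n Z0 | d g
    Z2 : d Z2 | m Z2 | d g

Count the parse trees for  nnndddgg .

Parse trees for nnndddgg:
  [Z0 [Z1 [Z1 n [Z0 [Z1 n [Z0 [Z1 n [Z0 [Z2 d [Z2 d [Z2 d g]]]]]]]]] g]]
  [Z0 [Z1 n [Z0 [Z1 [Z1 n [Z0 [Z1 n [Z0 [Z2 d [Z2 d [Z2 d g]]]]]]] g]]]]
  [Z0 [Z1 n [Z0 [Z1 n [Z0 [Z1 [Z1 n [Z0 [Z2 d [Z2 d [Z2 d g]]]]] g]]]]]]

3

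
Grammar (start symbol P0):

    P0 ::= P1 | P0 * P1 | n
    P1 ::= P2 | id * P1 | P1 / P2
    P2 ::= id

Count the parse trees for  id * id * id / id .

7

Parse trees for id * id * id / id:
  [P0 [P1 id * [P1 id * [P1 [P1 [P2 id]] / [P2 id]]]]]
  [P0 [P1 id * [P1 [P1 id * [P1 [P2 id]]] / [P2 id]]]]
  [P0 [P1 [P1 id * [P1 id * [P1 [P2 id]]]] / [P2 id]]]
  [P0 [P0 [P1 [P2 id]]] * [P1 id * [P1 [P1 [P2 id]] / [P2 id]]]]
  [P0 [P0 [P1 [P2 id]]] * [P1 [P1 id * [P1 [P2 id]]] / [P2 id]]]
  [P0 [P0 [P1 id * [P1 [P2 id]]]] * [P1 [P1 [P2 id]] / [P2 id]]]
  [P0 [P0 [P0 [P1 [P2 id]]] * [P1 [P2 id]]] * [P1 [P1 [P2 id]] / [P2 id]]]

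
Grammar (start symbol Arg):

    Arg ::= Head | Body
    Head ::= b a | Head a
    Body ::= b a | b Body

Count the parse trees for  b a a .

1

Parse trees for b a a:
  [Arg [Head [Head b a] a]]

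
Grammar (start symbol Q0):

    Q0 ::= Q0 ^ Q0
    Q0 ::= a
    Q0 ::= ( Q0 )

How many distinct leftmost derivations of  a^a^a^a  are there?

Parse trees for a^a^a^a:
  [Q0 [Q0 a] ^ [Q0 [Q0 a] ^ [Q0 [Q0 a] ^ [Q0 a]]]]
  [Q0 [Q0 a] ^ [Q0 [Q0 [Q0 a] ^ [Q0 a]] ^ [Q0 a]]]
  [Q0 [Q0 [Q0 a] ^ [Q0 a]] ^ [Q0 [Q0 a] ^ [Q0 a]]]
  [Q0 [Q0 [Q0 a] ^ [Q0 [Q0 a] ^ [Q0 a]]] ^ [Q0 a]]
  [Q0 [Q0 [Q0 [Q0 a] ^ [Q0 a]] ^ [Q0 a]] ^ [Q0 a]]

5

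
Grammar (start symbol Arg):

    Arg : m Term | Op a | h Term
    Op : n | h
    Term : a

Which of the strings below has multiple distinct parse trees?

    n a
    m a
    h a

n a: 1 tree
m a: 1 tree
h a: 2 trees

h a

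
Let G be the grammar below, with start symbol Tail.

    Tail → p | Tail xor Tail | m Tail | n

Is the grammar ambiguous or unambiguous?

Witness: m n xor n

Derivation 1: Tail ⇒ Tail xor Tail ⇒ m Tail xor Tail ⇒ m n xor Tail ⇒ m n xor n
Derivation 2: Tail ⇒ m Tail ⇒ m Tail xor Tail ⇒ m n xor Tail ⇒ m n xor n

Two distinct leftmost derivations for the same string.

Ambiguous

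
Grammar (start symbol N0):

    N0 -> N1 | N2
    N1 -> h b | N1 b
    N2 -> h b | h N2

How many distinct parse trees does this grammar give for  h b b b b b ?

1

Parse trees for h b b b b b:
  [N0 [N1 [N1 [N1 [N1 [N1 h b] b] b] b] b]]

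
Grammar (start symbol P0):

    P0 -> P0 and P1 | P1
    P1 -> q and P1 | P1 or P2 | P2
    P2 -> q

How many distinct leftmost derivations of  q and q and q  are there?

Parse trees for q and q and q:
  [P0 [P0 [P1 [P2 q]]] and [P1 q and [P1 [P2 q]]]]
  [P0 [P0 [P0 [P1 [P2 q]]] and [P1 [P2 q]]] and [P1 [P2 q]]]
  [P0 [P0 [P1 q and [P1 [P2 q]]]] and [P1 [P2 q]]]
  [P0 [P1 q and [P1 q and [P1 [P2 q]]]]]

4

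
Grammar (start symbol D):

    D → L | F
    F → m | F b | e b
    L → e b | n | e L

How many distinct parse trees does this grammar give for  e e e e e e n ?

1

Parse trees for e e e e e e n:
  [D [L e [L e [L e [L e [L e [L e [L n]]]]]]]]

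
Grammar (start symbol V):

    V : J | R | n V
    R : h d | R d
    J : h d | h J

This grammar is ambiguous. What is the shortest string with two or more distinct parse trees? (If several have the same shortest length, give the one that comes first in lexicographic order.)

length 2: h d has 2 parse trees

Two derivations of h d:
  V ⇒ J ⇒ h d
  V ⇒ R ⇒ h d

h d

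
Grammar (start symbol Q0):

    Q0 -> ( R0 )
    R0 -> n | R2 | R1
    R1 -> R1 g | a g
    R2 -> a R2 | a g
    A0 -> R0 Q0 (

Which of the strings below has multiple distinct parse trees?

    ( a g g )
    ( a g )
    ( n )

( a g )

( a g g ): 1 tree
( a g ): 2 trees
( n ): 1 tree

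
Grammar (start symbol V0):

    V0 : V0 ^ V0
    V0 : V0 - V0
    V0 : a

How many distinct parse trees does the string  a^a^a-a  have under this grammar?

Parse trees for a^a^a-a:
  [V0 [V0 a] ^ [V0 [V0 a] ^ [V0 [V0 a] - [V0 a]]]]
  [V0 [V0 a] ^ [V0 [V0 [V0 a] ^ [V0 a]] - [V0 a]]]
  [V0 [V0 [V0 a] ^ [V0 a]] ^ [V0 [V0 a] - [V0 a]]]
  [V0 [V0 [V0 a] ^ [V0 [V0 a] ^ [V0 a]]] - [V0 a]]
  [V0 [V0 [V0 [V0 a] ^ [V0 a]] ^ [V0 a]] - [V0 a]]

5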